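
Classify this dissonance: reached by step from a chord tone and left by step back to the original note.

Approach: by step. Departure: by step in the opposite direction, back to the starting pitch.
Stepwise on both sides but reversing to return to the same chord tone — a neighbor tone. (Had it continued onward in the same direction it would be a passing tone instead.)

Neighbor tone.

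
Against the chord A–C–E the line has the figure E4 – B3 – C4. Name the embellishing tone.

B3 is an appoggiatura.

The harmony at that moment is A minor triad (A, C, E); B3 is not a chord tone.
It is approached by leap down from E4 and left by step up to C4.
Leap in, step out — an appoggiatura.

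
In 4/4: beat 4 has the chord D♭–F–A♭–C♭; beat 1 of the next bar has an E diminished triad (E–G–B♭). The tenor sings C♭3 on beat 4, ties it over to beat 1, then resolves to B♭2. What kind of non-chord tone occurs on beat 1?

Suspension.

The harmony at that moment is E diminished triad (E, G, B♭); C♭3 is not a chord tone.
It is held over (the same pitch as the preceding C♭3) and left by step down to B♭2.
Held over from the previous chord and resolving down by step — a suspension.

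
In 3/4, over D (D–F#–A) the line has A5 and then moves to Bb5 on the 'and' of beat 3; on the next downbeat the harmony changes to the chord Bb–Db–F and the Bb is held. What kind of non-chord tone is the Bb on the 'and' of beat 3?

Anticipation.

The harmony at that moment is D major triad (D, F#, A); Bb5 is not a chord tone.
It is approached by step up from A5 and then sustained as the same pitch into the next harmony.
Arriving early and becoming a chord tone when the harmony changes — an anticipation.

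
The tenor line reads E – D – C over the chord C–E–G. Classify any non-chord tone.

D is a passing tone.

The harmony at that moment is C major triad (C, E, G); D is not a chord tone.
It is approached by step down from E and left by step down to C.
Step in, step out in the same direction — a passing tone.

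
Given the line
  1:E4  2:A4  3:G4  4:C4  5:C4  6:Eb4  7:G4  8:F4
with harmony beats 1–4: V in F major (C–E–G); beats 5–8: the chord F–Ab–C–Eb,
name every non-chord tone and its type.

A4 (beat 2) — appoggiatura; G4 (beat 7) — appoggiatura.

The harmony at that moment is C major triad (C, E, G); A4 is not a chord tone.
It is approached by leap up from E4 and left by step down to G4.
Leap in, step out — an appoggiatura.
The harmony at that moment is F minor seventh chord (F, Ab, C, Eb); G4 is not a chord tone.
It is approached by leap up from Eb4 and left by step down to F4.
Leap in, step out — an appoggiatura.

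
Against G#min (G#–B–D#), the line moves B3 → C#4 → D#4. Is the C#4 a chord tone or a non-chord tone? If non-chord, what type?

Non-chord tone — a passing tone.

The harmony at that moment is G# minor triad (G#, B, D#); C#4 is not a chord tone.
It is approached by step up from B3 and left by step up to D#4.
Step in, step out in the same direction — a passing tone.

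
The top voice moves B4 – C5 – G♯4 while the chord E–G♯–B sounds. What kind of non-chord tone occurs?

The harmony at that moment is E major triad (E, G♯, B); C5 is not a chord tone.
It is approached by step up from B4 and left by leap down to G♯4.
Step in, leap out — an escape tone.

C5 is an escape tone.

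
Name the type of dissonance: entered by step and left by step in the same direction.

Approach: by step. Departure: by step, continuing in the same direction.
Stepwise on both sides with no change of direction means the note fills in the space between two different chord tones — a passing tone. (Had it turned back to its starting note it would be a neighbor tone instead.)

Passing tone.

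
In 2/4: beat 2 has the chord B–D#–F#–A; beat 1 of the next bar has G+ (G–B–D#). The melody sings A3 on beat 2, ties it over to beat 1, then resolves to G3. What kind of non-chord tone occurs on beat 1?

Suspension.

The harmony at that moment is G augmented triad (G, B, D#); A3 is not a chord tone.
It is held over (the same pitch as the preceding A3) and left by step down to G3.
Held over from the previous chord and resolving down by step — a suspension.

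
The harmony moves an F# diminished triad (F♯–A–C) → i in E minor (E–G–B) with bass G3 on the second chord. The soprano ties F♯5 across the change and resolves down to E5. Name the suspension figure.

At the second chord the bass is G3. The suspended F♯5 lies a seventh above the bass; after resolving down by step to E5, the interval above the bass becomes a sixth.
Suspension figures are named by those two intervals: 7–6.

7–6 suspension.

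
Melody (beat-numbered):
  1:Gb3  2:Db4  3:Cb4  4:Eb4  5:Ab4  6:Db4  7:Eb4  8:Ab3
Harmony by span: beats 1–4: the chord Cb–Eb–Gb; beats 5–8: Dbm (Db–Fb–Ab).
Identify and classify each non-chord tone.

The harmony at that moment is Cb major triad (Cb, Eb, Gb); Db4 is not a chord tone.
It is approached by leap up from Gb3 and left by step down to Cb4.
Leap in, step out — an appoggiatura.
The harmony at that moment is Db minor triad (Db, Fb, Ab); Eb4 is not a chord tone.
It is approached by step up from Db4 and left by leap down to Ab3.
Step in, leap out — an escape tone.

Db4 (beat 2) — appoggiatura; Eb4 (beat 7) — escape tone.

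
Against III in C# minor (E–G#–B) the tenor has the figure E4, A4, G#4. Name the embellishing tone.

A4 is an appoggiatura.

The harmony at that moment is E major triad (E, G#, B); A4 is not a chord tone.
It is approached by leap up from E4 and left by step down to G#4.
Leap in, step out — an appoggiatura.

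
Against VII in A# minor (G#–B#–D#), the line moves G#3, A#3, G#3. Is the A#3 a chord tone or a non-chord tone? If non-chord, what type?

Non-chord tone — a neighbor tone.

The harmony at that moment is G# major triad (G#, B#, D#); A#3 is not a chord tone.
It is approached by step up from G#3 and left by step down to G#3.
Step away and step back to the same note — a neighbor tone (upper neighbor).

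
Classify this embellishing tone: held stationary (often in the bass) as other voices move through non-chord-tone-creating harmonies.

Approach: none. Departure: none — a single pitch is sustained while the chords change around it, passing through harmonies that do not contain it.
No melodic motion at all; the dissonance is created entirely by the moving harmonies against the stationary note — a pedal tone (pedal point).

Pedal tone.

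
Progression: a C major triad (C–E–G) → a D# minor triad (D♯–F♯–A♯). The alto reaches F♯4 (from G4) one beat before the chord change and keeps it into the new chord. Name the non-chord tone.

The harmony at that moment is C major triad (C, E, G); F♯4 is not a chord tone.
It is approached by step down from G4 and then sustained as the same pitch into the next harmony.
Arriving early and becoming a chord tone when the harmony changes — an anticipation.

F♯4 is an anticipation.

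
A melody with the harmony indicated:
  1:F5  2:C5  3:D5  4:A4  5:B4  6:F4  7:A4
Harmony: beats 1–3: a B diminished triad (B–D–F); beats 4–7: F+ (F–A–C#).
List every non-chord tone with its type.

The harmony at that moment is B diminished triad (B, D, F); C5 is not a chord tone.
It is approached by leap down from F5 and left by step up to D5.
Leap in, step out — an appoggiatura.
The harmony at that moment is F augmented triad (F, A, C#); B4 is not a chord tone.
It is approached by step up from A4 and left by leap down to F4.
Step in, leap out — an escape tone.

C5 (beat 2) — appoggiatura; B4 (beat 5) — escape tone.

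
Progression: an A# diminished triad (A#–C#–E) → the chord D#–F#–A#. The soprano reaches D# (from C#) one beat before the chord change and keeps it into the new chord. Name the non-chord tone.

The harmony at that moment is A# diminished triad (A#, C#, E); D# is not a chord tone.
It is approached by step up from C# and then sustained as the same pitch into the next harmony.
Arriving early and becoming a chord tone when the harmony changes — an anticipation.

D# is an anticipation.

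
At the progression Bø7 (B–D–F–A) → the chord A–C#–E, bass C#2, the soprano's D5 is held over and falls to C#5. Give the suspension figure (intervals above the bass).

9–8 suspension.

At the second chord the bass is C#2. The suspended D5 lies a ninth above the bass; after resolving down by step to C#5, the interval above the bass becomes an octave.
Suspension figures are named by those two intervals: 9–8.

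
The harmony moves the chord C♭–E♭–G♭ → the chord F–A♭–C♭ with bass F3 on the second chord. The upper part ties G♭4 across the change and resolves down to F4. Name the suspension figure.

At the second chord the bass is F3. The suspended G♭4 lies a ninth above the bass; after resolving down by step to F4, the interval above the bass becomes an octave.
Suspension figures are named by those two intervals: 9–8.

9–8 suspension.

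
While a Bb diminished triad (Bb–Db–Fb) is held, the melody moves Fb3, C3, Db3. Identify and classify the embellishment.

The harmony at that moment is Bb diminished triad (Bb, Db, Fb); C3 is not a chord tone.
It is approached by leap down from Fb3 and left by step up to Db3.
Leap in, step out — an appoggiatura.

C3 is an appoggiatura.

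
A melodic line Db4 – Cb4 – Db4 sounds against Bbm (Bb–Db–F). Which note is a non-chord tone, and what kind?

The harmony at that moment is Bb minor triad (Bb, Db, F); Cb4 is not a chord tone.
It is approached by step down from Db4 and left by step up to Db4.
Step away and step back to the same note — a neighbor tone (lower neighbor).

Cb4 is a neighbor tone.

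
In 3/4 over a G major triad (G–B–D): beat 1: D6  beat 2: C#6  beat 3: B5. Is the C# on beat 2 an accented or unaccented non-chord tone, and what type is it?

The harmony at that moment is G major triad (G, B, D); C#6 is not a chord tone.
It is approached by step down from D6 and left by step down to B5.
Step in, step out in the same direction — a passing tone.
It falls on a weak beat, so it is unaccented.

Unaccented passing tone.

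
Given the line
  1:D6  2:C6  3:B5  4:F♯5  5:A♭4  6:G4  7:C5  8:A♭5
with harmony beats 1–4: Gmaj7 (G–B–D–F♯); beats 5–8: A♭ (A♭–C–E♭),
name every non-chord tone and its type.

C6 (beat 2) — passing tone; G4 (beat 6) — escape tone.

The harmony at that moment is G major seventh chord (G, B, D, F♯); C6 is not a chord tone.
It is approached by step down from D6 and left by step down to B5.
Step in, step out in the same direction — a passing tone.
The harmony at that moment is A♭ major triad (A♭, C, E♭); G4 is not a chord tone.
It is approached by step down from A♭4 and left by leap up to C5.
Step in, leap out — an escape tone.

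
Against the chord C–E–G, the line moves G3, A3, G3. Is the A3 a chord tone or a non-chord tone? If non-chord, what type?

Non-chord tone — a neighbor tone.

The harmony at that moment is C major triad (C, E, G); A3 is not a chord tone.
It is approached by step up from G3 and left by step down to G3.
Step away and step back to the same note — a neighbor tone (upper neighbor).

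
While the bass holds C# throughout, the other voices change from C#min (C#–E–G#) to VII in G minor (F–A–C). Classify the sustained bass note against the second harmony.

The harmony at that moment is F major triad (F, A, C); C# is not a chord tone.
It is held over (the same pitch as the preceding C#) and then sustained as the same pitch into the next harmony.
Sustained through a change of harmony — a pedal tone.

Pedal tone (pedal point).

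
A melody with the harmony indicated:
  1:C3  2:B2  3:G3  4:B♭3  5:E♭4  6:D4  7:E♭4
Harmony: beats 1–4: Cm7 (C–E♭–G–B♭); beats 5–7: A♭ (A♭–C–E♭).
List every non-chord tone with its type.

The harmony at that moment is C minor seventh chord (C, E♭, G, B♭); B2 is not a chord tone.
It is approached by step down from C3 and left by leap up to G3.
Step in, leap out — an escape tone.
The harmony at that moment is A♭ major triad (A♭, C, E♭); D4 is not a chord tone.
It is approached by step down from E♭4 and left by step up to E♭4.
Step away and step back to the same note — a neighbor tone (lower neighbor).

B2 (beat 2) — escape tone; D4 (beat 6) — neighbor tone.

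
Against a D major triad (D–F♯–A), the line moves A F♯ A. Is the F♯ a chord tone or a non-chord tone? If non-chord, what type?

D major triad contains D, F♯, A; F♯ is the third, so it is a chord tone.

Chord tone (the third of D major triad).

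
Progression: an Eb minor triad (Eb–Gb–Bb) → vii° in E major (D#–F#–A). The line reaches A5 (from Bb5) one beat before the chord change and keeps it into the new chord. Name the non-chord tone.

A5 is an anticipation.

The harmony at that moment is Eb minor triad (Eb, Gb, Bb); A5 is not a chord tone.
It is approached by step down from Bb5 and then sustained as the same pitch into the next harmony.
Arriving early and becoming a chord tone when the harmony changes — an anticipation.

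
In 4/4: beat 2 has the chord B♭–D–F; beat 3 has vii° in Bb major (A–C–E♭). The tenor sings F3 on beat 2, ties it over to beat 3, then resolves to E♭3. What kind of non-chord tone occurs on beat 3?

Suspension.

The harmony at that moment is A diminished triad (A, C, E♭); F3 is not a chord tone.
It is held over (the same pitch as the preceding F3) and left by step down to E♭3.
Held over from the previous chord and resolving down by step — a suspension.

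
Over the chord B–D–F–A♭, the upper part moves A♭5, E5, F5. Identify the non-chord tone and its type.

The harmony at that moment is B diminished seventh chord (B, D, F, A♭); E5 is not a chord tone.
It is approached by leap down from A♭5 and left by step up to F5.
Leap in, step out — an appoggiatura.

E5 is an appoggiatura.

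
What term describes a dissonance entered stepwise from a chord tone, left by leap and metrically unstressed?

Escape tone.

Approach: by step. Departure: by leap. Metric position: weak.
Step in, leap out, from a weak position — an escape tone (échappée). (It is the mirror image of the appoggiatura, which leaps in and steps out on a strong beat.)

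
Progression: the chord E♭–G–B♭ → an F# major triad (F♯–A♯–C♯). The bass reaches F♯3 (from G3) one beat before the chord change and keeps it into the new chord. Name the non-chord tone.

The harmony at that moment is E♭ major triad (E♭, G, B♭); F♯3 is not a chord tone.
It is approached by step down from G3 and then sustained as the same pitch into the next harmony.
Arriving early and becoming a chord tone when the harmony changes — an anticipation.

F♯3 is an anticipation.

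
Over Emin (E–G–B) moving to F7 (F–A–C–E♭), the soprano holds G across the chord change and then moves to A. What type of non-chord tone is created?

G is a retardation.

The harmony at that moment is F dominant seventh chord (F, A, C, E♭); G is not a chord tone.
It is held over (the same pitch as the preceding G) and left by step up to A.
Held over from the previous chord and resolving up by step — a retardation.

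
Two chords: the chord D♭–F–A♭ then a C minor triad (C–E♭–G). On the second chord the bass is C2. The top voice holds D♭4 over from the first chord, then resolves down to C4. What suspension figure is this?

At the second chord the bass is C2. The suspended D♭4 lies a ninth above the bass; after resolving down by step to C4, the interval above the bass becomes an octave.
Suspension figures are named by those two intervals: 9–8.

9–8 suspension.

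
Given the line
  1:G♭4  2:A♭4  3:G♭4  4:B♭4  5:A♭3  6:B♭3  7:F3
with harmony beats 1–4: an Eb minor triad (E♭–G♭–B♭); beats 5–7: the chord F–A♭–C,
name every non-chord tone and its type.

The harmony at that moment is E♭ minor triad (E♭, G♭, B♭); A♭4 is not a chord tone.
It is approached by step up from G♭4 and left by step down to G♭4.
Step away and step back to the same note — a neighbor tone (upper neighbor).
The harmony at that moment is F minor triad (F, A♭, C); B♭3 is not a chord tone.
It is approached by step up from A♭3 and left by leap down to F3.
Step in, leap out — an escape tone.

A♭4 (beat 2) — neighbor tone; B♭3 (beat 6) — escape tone.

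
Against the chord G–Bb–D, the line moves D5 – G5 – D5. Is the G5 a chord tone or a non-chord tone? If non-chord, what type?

G minor triad contains G, Bb, D; G is the root, so it is a chord tone.

Chord tone (the root of G minor triad).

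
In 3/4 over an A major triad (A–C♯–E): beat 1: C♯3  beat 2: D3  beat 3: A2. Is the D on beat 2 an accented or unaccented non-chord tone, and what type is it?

Unaccented escape tone.

The harmony at that moment is A major triad (A, C♯, E); D3 is not a chord tone.
It is approached by step up from C♯3 and left by leap down to A2.
Step in, leap out — an escape tone.
It falls on a weak beat, so it is unaccented.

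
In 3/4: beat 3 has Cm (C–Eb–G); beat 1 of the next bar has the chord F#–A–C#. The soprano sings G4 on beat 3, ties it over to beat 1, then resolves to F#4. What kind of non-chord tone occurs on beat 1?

Suspension.

The harmony at that moment is F# minor triad (F#, A, C#); G4 is not a chord tone.
It is held over (the same pitch as the preceding G4) and left by step down to F#4.
Held over from the previous chord and resolving down by step — a suspension.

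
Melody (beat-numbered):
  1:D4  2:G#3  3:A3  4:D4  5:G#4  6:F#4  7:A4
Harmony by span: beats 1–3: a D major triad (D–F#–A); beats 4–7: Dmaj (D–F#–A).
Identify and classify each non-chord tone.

The harmony at that moment is D major triad (D, F#, A); G#3 is not a chord tone.
It is approached by leap down from D4 and left by step up to A3.
Leap in, step out — an appoggiatura.
The harmony at that moment is D major triad (D, F#, A); G#4 is not a chord tone.
It is approached by leap up from D4 and left by step down to F#4.
Leap in, step out — an appoggiatura.

G#3 (beat 2) — appoggiatura; G#4 (beat 5) — appoggiatura.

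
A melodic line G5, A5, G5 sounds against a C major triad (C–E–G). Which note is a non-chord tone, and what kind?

A5 is a neighbor tone.

The harmony at that moment is C major triad (C, E, G); A5 is not a chord tone.
It is approached by step up from G5 and left by step down to G5.
Step away and step back to the same note — a neighbor tone (upper neighbor).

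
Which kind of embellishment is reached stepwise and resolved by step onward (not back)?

Passing tone.

Approach: by step. Departure: by step, continuing in the same direction.
Stepwise on both sides with no change of direction means the note fills in the space between two different chord tones — a passing tone. (Had it turned back to its starting note it would be a neighbor tone instead.)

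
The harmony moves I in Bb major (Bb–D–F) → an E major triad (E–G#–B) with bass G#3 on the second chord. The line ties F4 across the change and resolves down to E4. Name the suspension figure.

At the second chord the bass is G#3. The suspended F4 lies a seventh above the bass; after resolving down by step to E4, the interval above the bass becomes a sixth.
Suspension figures are named by those two intervals: 7–6.

7–6 suspension.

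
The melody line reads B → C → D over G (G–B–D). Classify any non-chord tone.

C is a passing tone.

The harmony at that moment is G major triad (G, B, D); C is not a chord tone.
It is approached by step up from B and left by step up to D.
Step in, step out in the same direction — a passing tone.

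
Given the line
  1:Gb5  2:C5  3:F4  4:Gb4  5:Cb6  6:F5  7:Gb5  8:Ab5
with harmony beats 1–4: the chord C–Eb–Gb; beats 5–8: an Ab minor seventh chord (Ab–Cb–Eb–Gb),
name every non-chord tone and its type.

The harmony at that moment is C diminished triad (C, Eb, Gb); F4 is not a chord tone.
It is approached by leap down from C5 and left by step up to Gb4.
Leap in, step out — an appoggiatura.
The harmony at that moment is Ab minor seventh chord (Ab, Cb, Eb, Gb); F5 is not a chord tone.
It is approached by leap down from Cb6 and left by step up to Gb5.
Leap in, step out — an appoggiatura.

F4 (beat 3) — appoggiatura; F5 (beat 6) — appoggiatura.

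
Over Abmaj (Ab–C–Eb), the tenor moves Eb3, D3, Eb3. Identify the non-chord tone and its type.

D3 is a neighbor tone.

The harmony at that moment is Ab major triad (Ab, C, Eb); D3 is not a chord tone.
It is approached by step down from Eb3 and left by step up to Eb3.
Step away and step back to the same note — a neighbor tone (lower neighbor).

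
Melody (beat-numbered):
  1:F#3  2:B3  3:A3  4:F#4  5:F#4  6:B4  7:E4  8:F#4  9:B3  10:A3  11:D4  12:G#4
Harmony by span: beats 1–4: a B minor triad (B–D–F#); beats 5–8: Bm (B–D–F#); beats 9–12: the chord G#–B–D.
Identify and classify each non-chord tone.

A3 (beat 3) — escape tone; E4 (beat 7) — appoggiatura; A3 (beat 10) — escape tone.

The harmony at that moment is B minor triad (B, D, F#); A3 is not a chord tone.
It is approached by step down from B3 and left by leap up to F#4.
Step in, leap out — an escape tone.
The harmony at that moment is B minor triad (B, D, F#); E4 is not a chord tone.
It is approached by leap down from B4 and left by step up to F#4.
Leap in, step out — an appoggiatura.
The harmony at that moment is G# diminished triad (G#, B, D); A3 is not a chord tone.
It is approached by step down from B3 and left by leap up to D4.
Step in, leap out — an escape tone.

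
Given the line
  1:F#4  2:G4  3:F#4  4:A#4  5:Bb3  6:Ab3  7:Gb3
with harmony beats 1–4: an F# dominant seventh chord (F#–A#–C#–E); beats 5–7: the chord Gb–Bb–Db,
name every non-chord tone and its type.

The harmony at that moment is F# dominant seventh chord (F#, A#, C#, E); G4 is not a chord tone.
It is approached by step up from F#4 and left by step down to F#4.
Step away and step back to the same note — a neighbor tone (upper neighbor).
The harmony at that moment is Gb major triad (Gb, Bb, Db); Ab3 is not a chord tone.
It is approached by step down from Bb3 and left by step down to Gb3.
Step in, step out in the same direction — a passing tone.

G4 (beat 2) — neighbor tone; Ab3 (beat 6) — passing tone.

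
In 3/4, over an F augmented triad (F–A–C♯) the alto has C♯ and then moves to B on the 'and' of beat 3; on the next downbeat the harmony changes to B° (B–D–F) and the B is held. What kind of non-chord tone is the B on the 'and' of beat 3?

Anticipation.

The harmony at that moment is F augmented triad (F, A, C♯); B is not a chord tone.
It is approached by step down from C♯ and then sustained as the same pitch into the next harmony.
Arriving early and becoming a chord tone when the harmony changes — an anticipation.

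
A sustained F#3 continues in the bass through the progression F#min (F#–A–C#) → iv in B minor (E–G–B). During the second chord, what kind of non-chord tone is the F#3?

The harmony at that moment is E minor triad (E, G, B); F#3 is not a chord tone.
It is held over (the same pitch as the preceding F#3) and then sustained as the same pitch into the next harmony.
Sustained through a change of harmony — a pedal tone.

Pedal tone (pedal point).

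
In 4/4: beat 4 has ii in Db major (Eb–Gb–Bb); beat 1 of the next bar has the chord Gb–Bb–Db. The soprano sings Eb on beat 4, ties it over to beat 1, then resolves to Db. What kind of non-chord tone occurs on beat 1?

The harmony at that moment is Gb major triad (Gb, Bb, Db); Eb is not a chord tone.
It is held over (the same pitch as the preceding Eb) and left by step down to Db.
Held over from the previous chord and resolving down by step — a suspension.

Suspension.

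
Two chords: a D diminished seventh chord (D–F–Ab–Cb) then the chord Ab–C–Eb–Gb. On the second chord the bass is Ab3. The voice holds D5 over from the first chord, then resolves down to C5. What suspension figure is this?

At the second chord the bass is Ab3. The suspended D5 lies a fourth above the bass; after resolving down by step to C5, the interval above the bass becomes a third.
Suspension figures are named by those two intervals: 4–3.

4–3 suspension.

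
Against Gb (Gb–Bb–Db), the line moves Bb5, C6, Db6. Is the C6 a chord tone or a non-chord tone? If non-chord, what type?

The harmony at that moment is Gb major triad (Gb, Bb, Db); C6 is not a chord tone.
It is approached by step up from Bb5 and left by step up to Db6.
Step in, step out in the same direction — a passing tone.

Non-chord tone — a passing tone.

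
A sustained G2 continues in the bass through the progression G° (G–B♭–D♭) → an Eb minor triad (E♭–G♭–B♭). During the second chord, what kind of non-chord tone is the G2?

The harmony at that moment is E♭ minor triad (E♭, G♭, B♭); G2 is not a chord tone.
It is held over (the same pitch as the preceding G2) and then sustained as the same pitch into the next harmony.
Sustained through a change of harmony — a pedal tone.

Pedal tone (pedal point).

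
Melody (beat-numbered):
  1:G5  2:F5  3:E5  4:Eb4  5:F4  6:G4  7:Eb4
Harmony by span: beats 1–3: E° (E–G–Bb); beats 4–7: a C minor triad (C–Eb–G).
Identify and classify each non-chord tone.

F5 (beat 2) — passing tone; F4 (beat 5) — passing tone.

The harmony at that moment is E diminished triad (E, G, Bb); F5 is not a chord tone.
It is approached by step down from G5 and left by step down to E5.
Step in, step out in the same direction — a passing tone.
The harmony at that moment is C minor triad (C, Eb, G); F4 is not a chord tone.
It is approached by step up from Eb4 and left by step up to G4.
Step in, step out in the same direction — a passing tone.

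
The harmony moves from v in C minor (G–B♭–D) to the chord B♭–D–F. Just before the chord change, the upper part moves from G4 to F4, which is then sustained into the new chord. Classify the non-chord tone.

F4 is an anticipation.

The harmony at that moment is G minor triad (G, B♭, D); F4 is not a chord tone.
It is approached by step down from G4 and then sustained as the same pitch into the next harmony.
Arriving early and becoming a chord tone when the harmony changes — an anticipation.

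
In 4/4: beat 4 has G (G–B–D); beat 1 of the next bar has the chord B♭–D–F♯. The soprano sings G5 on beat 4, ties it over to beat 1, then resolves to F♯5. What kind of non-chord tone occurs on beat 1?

Suspension.

The harmony at that moment is B♭ augmented triad (B♭, D, F♯); G5 is not a chord tone.
It is held over (the same pitch as the preceding G5) and left by step down to F♯5.
Held over from the previous chord and resolving down by step — a suspension.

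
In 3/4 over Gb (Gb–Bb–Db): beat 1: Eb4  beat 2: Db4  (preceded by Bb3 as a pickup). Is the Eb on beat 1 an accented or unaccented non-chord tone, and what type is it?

Accented appoggiatura.

The harmony at that moment is Gb major triad (Gb, Bb, Db); Eb4 is not a chord tone.
It is approached by leap up from Bb3 and left by step down to Db4.
Leap in, step out — an appoggiatura.
It falls on the downbeat, so it is accented.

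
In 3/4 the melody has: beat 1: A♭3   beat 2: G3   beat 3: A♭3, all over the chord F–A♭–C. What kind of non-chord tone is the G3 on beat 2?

Lower neighbor tone.

The harmony at that moment is F minor triad (F, A♭, C); G3 is not a chord tone.
It is approached by step down from A♭3 and left by step up to A♭3.
Step away and step back to the same note — a neighbor tone (lower neighbor).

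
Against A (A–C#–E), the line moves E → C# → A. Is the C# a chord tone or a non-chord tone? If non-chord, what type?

Chord tone (the third of A major triad).

A major triad contains A, C#, E; C# is the third, so it is a chord tone.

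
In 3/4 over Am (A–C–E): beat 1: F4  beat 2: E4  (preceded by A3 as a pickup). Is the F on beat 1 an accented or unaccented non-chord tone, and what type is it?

Accented appoggiatura.

The harmony at that moment is A minor triad (A, C, E); F4 is not a chord tone.
It is approached by leap up from A3 and left by step down to E4.
Leap in, step out — an appoggiatura.
It falls on the downbeat, so it is accented.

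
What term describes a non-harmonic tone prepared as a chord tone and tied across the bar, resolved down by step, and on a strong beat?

Approach: by preparation — the pitch is first a chord tone, then held (tied or repeated) while the harmony changes under it. Departure: down by step. Metric position: strong.
A prepared dissonance that resolves downward by step — a suspension. (The same figure resolving upward would be a retardation.)

Suspension.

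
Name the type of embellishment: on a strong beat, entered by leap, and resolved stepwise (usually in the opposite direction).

Approach: by leap. Departure: by step. Metric position: strong.
Leap in, step out, in a metrically strong position — an appoggiatura. (It is the mirror image of the escape tone, which steps in and leaps out from a weak position.)

Appoggiatura.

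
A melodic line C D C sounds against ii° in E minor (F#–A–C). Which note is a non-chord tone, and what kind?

The harmony at that moment is F# diminished triad (F#, A, C); D is not a chord tone.
It is approached by step up from C and left by step down to C.
Step away and step back to the same note — a neighbor tone (upper neighbor).

D is a neighbor tone.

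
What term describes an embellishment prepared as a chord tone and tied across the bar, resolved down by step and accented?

Approach: by preparation — the pitch is first a chord tone, then held (tied or repeated) while the harmony changes under it. Departure: down by step. Metric position: strong.
A prepared dissonance that resolves downward by step — a suspension. (The same figure resolving upward would be a retardation.)

Suspension.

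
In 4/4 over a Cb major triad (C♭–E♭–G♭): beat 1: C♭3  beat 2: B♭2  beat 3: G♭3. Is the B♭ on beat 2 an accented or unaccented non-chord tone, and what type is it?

Unaccented escape tone.

The harmony at that moment is C♭ major triad (C♭, E♭, G♭); B♭2 is not a chord tone.
It is approached by step down from C♭3 and left by leap up to G♭3.
Step in, leap out — an escape tone.
It falls on a weak beat, so it is unaccented.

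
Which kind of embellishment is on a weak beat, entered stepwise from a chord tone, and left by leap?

Approach: by step. Departure: by leap. Metric position: weak.
Step in, leap out, from a weak position — an escape tone (échappée). (It is the mirror image of the appoggiatura, which leaps in and steps out on a strong beat.)

Escape tone.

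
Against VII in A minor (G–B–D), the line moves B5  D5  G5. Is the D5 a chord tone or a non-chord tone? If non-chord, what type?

Chord tone (the fifth of G major triad).

G major triad contains G, B, D; D is the fifth, so it is a chord tone.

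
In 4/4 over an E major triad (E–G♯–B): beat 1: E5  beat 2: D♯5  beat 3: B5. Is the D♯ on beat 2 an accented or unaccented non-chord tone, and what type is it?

The harmony at that moment is E major triad (E, G♯, B); D♯5 is not a chord tone.
It is approached by step down from E5 and left by leap up to B5.
Step in, leap out — an escape tone.
It falls on a weak beat, so it is unaccented.

Unaccented escape tone.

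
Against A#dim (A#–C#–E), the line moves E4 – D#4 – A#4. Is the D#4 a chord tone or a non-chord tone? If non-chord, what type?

The harmony at that moment is A# diminished triad (A#, C#, E); D#4 is not a chord tone.
It is approached by step down from E4 and left by leap up to A#4.
Step in, leap out — an escape tone.

Non-chord tone — an escape tone.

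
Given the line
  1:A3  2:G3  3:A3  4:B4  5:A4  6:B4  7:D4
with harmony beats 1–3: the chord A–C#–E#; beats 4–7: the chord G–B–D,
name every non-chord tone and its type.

The harmony at that moment is A augmented triad (A, C#, E#); G3 is not a chord tone.
It is approached by step down from A3 and left by step up to A3.
Step away and step back to the same note — a neighbor tone (lower neighbor).
The harmony at that moment is G major triad (G, B, D); A4 is not a chord tone.
It is approached by step down from B4 and left by step up to B4.
Step away and step back to the same note — a neighbor tone (lower neighbor).

G3 (beat 2) — neighbor tone; A4 (beat 5) — neighbor tone.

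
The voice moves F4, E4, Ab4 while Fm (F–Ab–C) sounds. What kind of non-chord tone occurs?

E4 is an escape tone.

The harmony at that moment is F minor triad (F, Ab, C); E4 is not a chord tone.
It is approached by step down from F4 and left by leap up to Ab4.
Step in, leap out — an escape tone.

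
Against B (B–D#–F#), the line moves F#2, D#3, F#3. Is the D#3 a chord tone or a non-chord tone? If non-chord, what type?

Chord tone (the third of B major triad).

B major triad contains B, D#, F#; D# is the third, so it is a chord tone.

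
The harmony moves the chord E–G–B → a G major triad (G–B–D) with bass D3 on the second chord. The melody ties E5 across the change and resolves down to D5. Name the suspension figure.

At the second chord the bass is D3. The suspended E5 lies a ninth above the bass; after resolving down by step to D5, the interval above the bass becomes an octave.
Suspension figures are named by those two intervals: 9–8.

9–8 suspension.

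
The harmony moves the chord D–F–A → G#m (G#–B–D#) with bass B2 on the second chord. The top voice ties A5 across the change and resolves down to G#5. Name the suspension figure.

7–6 suspension.

At the second chord the bass is B2. The suspended A5 lies a seventh above the bass; after resolving down by step to G#5, the interval above the bass becomes a sixth.
Suspension figures are named by those two intervals: 7–6.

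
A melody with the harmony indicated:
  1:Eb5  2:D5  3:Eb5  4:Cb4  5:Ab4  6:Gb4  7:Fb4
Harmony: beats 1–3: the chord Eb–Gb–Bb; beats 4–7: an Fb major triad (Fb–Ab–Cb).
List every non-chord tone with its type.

The harmony at that moment is Eb minor triad (Eb, Gb, Bb); D5 is not a chord tone.
It is approached by step down from Eb5 and left by step up to Eb5.
Step away and step back to the same note — a neighbor tone (lower neighbor).
The harmony at that moment is Fb major triad (Fb, Ab, Cb); Gb4 is not a chord tone.
It is approached by step down from Ab4 and left by step down to Fb4.
Step in, step out in the same direction — a passing tone.

D5 (beat 2) — neighbor tone; Gb4 (beat 6) — passing tone.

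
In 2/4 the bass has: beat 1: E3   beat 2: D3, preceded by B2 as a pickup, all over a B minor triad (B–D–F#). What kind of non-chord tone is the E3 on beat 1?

The harmony at that moment is B minor triad (B, D, F#); E3 is not a chord tone.
It is approached by leap up from B2 and left by step down to D3.
Leap in, step out, metrically accented — an appoggiatura.

Appoggiatura.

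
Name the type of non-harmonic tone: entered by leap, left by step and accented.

Approach: by leap. Departure: by step. Metric position: strong.
Leap in, step out, in a metrically strong position — an appoggiatura. (It is the mirror image of the escape tone, which steps in and leaps out from a weak position.)

Appoggiatura.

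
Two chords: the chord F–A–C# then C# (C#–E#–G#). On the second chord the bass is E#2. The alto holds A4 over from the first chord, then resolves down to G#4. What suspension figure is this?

At the second chord the bass is E#2. The suspended A4 lies a fourth above the bass; after resolving down by step to G#4, the interval above the bass becomes a third.
Suspension figures are named by those two intervals: 4–3.

4–3 suspension.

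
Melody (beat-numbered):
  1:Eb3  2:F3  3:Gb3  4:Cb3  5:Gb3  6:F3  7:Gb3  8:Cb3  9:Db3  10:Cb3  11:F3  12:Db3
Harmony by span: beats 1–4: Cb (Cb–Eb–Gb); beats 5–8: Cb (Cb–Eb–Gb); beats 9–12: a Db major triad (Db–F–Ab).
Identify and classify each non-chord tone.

F3 (beat 2) — passing tone; F3 (beat 6) — neighbor tone; Cb3 (beat 10) — escape tone.

The harmony at that moment is Cb major triad (Cb, Eb, Gb); F3 is not a chord tone.
It is approached by step up from Eb3 and left by step up to Gb3.
Step in, step out in the same direction — a passing tone.
The harmony at that moment is Cb major triad (Cb, Eb, Gb); F3 is not a chord tone.
It is approached by step down from Gb3 and left by step up to Gb3.
Step away and step back to the same note — a neighbor tone (lower neighbor).
The harmony at that moment is Db major triad (Db, F, Ab); Cb3 is not a chord tone.
It is approached by step down from Db3 and left by leap up to F3.
Step in, leap out — an escape tone.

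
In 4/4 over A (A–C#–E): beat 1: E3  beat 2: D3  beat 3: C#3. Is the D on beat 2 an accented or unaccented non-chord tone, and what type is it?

Unaccented passing tone.

The harmony at that moment is A major triad (A, C#, E); D3 is not a chord tone.
It is approached by step down from E3 and left by step down to C#3.
Step in, step out in the same direction — a passing tone.
It falls on a weak beat, so it is unaccented.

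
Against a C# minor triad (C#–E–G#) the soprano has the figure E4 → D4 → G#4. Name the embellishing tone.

The harmony at that moment is C# minor triad (C#, E, G#); D4 is not a chord tone.
It is approached by step down from E4 and left by leap up to G#4.
Step in, leap out — an escape tone.

D4 is an escape tone.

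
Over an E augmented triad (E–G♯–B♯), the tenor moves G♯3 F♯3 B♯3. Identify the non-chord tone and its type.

The harmony at that moment is E augmented triad (E, G♯, B♯); F♯3 is not a chord tone.
It is approached by step down from G♯3 and left by leap up to B♯3.
Step in, leap out — an escape tone.

F♯3 is an escape tone.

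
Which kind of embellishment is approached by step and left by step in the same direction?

Passing tone.

Approach: by step. Departure: by step, continuing in the same direction.
Stepwise on both sides with no change of direction means the note fills in the space between two different chord tones — a passing tone. (Had it turned back to its starting note it would be a neighbor tone instead.)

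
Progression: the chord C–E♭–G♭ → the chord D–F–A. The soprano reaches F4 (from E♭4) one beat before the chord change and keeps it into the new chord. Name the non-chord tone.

The harmony at that moment is C diminished triad (C, E♭, G♭); F4 is not a chord tone.
It is approached by step up from E♭4 and then sustained as the same pitch into the next harmony.
Arriving early and becoming a chord tone when the harmony changes — an anticipation.

F4 is an anticipation.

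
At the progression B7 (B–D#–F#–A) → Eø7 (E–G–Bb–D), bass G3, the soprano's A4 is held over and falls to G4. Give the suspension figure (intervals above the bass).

At the second chord the bass is G3. The suspended A4 lies a ninth above the bass; after resolving down by step to G4, the interval above the bass becomes an octave.
Suspension figures are named by those two intervals: 9–8.

9–8 suspension.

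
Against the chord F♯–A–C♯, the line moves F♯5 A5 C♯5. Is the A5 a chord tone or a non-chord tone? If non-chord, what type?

Chord tone (the third of F# minor triad).

F# minor triad contains F♯, A, C♯; A is the third, so it is a chord tone.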